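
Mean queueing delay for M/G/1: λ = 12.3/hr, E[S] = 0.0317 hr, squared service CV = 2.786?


ρ = λ·E[S] = 12.3·0.0317 = 0.3899
E[S²] = E[S]²(1+C_s²) = 0.0317²·(1+2.786) = 0.003805
Wq = λ·E[S²]/(2(1−ρ)) = 12.3·0.003805/(2·0.6101) = 0.03835 hr

Final: 0.03835 hr


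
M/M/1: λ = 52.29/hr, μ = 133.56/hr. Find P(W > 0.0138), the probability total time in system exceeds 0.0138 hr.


W ~ Exponential(μ−λ) for M/M/1.
μ − λ = 133.56 − 52.29 = 81.2700
P(W > t) = e^{−(μ−λ)t} = e^{−1.1215} = 0.325782

Final: 0.325782


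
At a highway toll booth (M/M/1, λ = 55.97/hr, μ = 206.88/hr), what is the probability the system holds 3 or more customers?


ρ = 55.97/206.88 = 0.2705
P(N ≥ n) = ρ^n = 0.2705^3 = 0.019802

Final: 0.019802


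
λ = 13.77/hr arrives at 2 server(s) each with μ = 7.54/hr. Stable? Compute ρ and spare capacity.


Total capacity cμ = 2·7.54 = 15.08/hr
ρ = λ/(cμ) = 13.77/15.08 = 0.9131
Stable ⇔ ρ < 1: YES
Spare capacity = cμ − λ = 15.08 − 13.77 = 1.31/hr

Final: ρ = 0.9131; stable; margin = 1.31/hr


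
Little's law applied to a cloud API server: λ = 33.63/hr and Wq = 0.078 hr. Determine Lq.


Lq = λWq = 33.63·0.078 = 2.6231

Final: 2.6231


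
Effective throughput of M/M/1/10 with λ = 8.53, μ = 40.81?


ρ = 0.2090; P_K = (1−ρ)ρ^10/(1−ρ^11) = 0.0000001259
λ_eff = λ(1 − P_K) = 8.53·(1 − 0.0000001259) = 8.53·1.000000 = 8.5300 /hr

Final: 8.5300 /hr


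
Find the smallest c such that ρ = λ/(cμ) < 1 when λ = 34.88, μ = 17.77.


Stability requires cμ > λ ⇔ c > λ/μ.
λ/μ = 34.88/17.77 = 1.9629
Minimum integer c = ⌊1.9629⌋ + 1 = 2
Check: 2·17.77 = 35.54 > 34.88, while 1·17.77 = 17.77 ≤ 34.88

Final: 2 servers


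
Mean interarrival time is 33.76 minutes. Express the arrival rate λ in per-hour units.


λ = 1/(interarrival time) in consistent units.
1 hour = 60 min, so λ = 60/33.76 = 1.7773 per hour

Final: 1.7773 /hr


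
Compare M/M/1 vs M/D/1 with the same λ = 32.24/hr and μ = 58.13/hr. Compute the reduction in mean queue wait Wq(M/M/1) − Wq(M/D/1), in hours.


ρ = 32.24/58.13 = 0.5546
Wq(M/M/1) = ρ/(μ−λ) = 0.5546/25.89 = 0.02142 hr
Wq(M/D/1) = ρ/(2(μ−λ)) = 0.01071 hr
Savings = 0.02142 − 0.01071 = 0.01071 hr

Final: 0.01071 hr


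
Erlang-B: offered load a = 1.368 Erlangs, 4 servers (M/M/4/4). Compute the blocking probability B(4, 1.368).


B(c,a) = (a^c/c!) / Σ_{k=0}^{c} a^k/k!
a^4/4! = 0.145926
Σ terms (k=0..4): 1.00000 + 1.36800 + 0.93571 + 0.42668 + 0.14593 = 3.876323
B = 0.145926/3.876323 = 0.037646

Final: 0.037646


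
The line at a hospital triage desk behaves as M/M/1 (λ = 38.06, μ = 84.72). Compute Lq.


ρ = 38.06/84.72 = 0.4492
Lq = ρ²/(1−ρ) = 0.2018/0.5508 = 0.3664

Final: 0.3664


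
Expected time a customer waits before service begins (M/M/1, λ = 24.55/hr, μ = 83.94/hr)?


ρ = 24.55/83.94 = 0.2925
Wq = ρ/(μ−λ) = 0.2925/(83.94 − 24.55) = 0.2925/59.39 = 0.004925 hr

Final: 0.004925 hr


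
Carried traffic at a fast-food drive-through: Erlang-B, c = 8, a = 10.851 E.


B(8,10.851) = 0.376430 (Erlang-B)
Carried load = a(1 − B) = 10.851·(1 − 0.376430) = 10.851·0.623570 = 6.7664 E

Final: 6.7664 Erlangs


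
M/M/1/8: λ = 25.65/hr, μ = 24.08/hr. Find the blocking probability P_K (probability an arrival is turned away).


ρ = λ/μ = 25.65/24.08 = 1.0652
P_K = (1−ρ)ρ^K/(1−ρ^(K+1)) = (-0.06520·1.657475)/(1 − 1.765542)
= -0.108066/-0.765542 = 0.141163

Final: 0.141163


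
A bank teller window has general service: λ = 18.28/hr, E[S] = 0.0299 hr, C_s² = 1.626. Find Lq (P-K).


ρ = λ·E[S] = 18.28·0.0299 = 0.5466
Lq = ρ²(1+C_s²)/(2(1−ρ)) = 0.2987·(1+1.626)/(2·0.4534)
= 0.2987·2.6260/0.9069 = 0.86507

Final: 0.86507


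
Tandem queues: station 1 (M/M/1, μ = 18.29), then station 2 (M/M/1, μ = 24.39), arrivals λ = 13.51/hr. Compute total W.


Each node sees arrival rate λ = 13.51/hr (tandem ⇒ throughput preserved).
W₁ = 1/(μ₁−λ) = 1/(18.29−13.51) = 0.20921 hr
W₂ = 1/(μ₂−λ) = 1/(24.39−13.51) = 0.09191 hr
W_total = W₁ + W₂ = 0.20921 + 0.09191 = 0.30112 hr

Final: 0.30112 hr


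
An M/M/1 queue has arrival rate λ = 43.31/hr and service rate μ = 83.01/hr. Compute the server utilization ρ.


ρ = λ/μ = 43.31/83.01 = 0.5217

Final: 0.5217


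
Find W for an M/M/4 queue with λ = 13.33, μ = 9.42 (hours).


a = 1.4151; ρ = 0.3538; P₀ = 0.241133
Lq = P₀·a^c·ρ/(c!(1−ρ)²) = 0.03413
Wq = Lq/λ = 0.03413/13.33 = 0.002560 hr
W = Wq + 1/μ = 0.002560 + 0.10616 = 0.10872 hr

Final: 0.10872 hr


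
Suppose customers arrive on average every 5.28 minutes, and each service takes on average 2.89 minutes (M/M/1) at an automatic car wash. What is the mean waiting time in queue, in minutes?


λ = 60/5.28 = 11.3636 /hr
μ = 60/2.89 = 20.7612 /hr
ρ = λ/μ = 11.3636/20.7612 = 0.5473
Wq = ρ/(μ−λ) = 0.5473/(20.7612−11.3636) = 0.05824 hr
In minutes: 0.05824·60 = 3.495 min

Final: 3.495 min


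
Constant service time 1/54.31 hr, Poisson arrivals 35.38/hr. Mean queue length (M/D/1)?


ρ = 35.38/54.31 = 0.6514
M/D/1: Lq = ρ²/(2(1−ρ)) = 0.4244/(2·0.3486) = 0.60877

Final: 0.60877


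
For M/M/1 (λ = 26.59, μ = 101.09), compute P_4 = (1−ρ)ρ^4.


ρ = 26.59/101.09 = 0.2630
P_n = (1−ρ)·ρ^n = (1 − 0.2630)·0.2630^4 = 0.7370·0.004787 = 0.003528

Final: 0.003528


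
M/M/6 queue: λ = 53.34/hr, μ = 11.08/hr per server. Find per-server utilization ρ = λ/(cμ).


ρ = λ/(cμ) = 53.34/(6·11.08) = 53.34/66.48 = 0.8023

Final: 0.8023


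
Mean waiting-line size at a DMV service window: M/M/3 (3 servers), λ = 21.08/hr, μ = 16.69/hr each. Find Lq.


a = λ/μ = 1.2630; ρ = a/3 = 0.4210
P₀ = 0.274676
Lq = P₀·a^c·ρ / (c!·(1−ρ)²) = 0.274676·2.01485·0.4210/(6·0.33523)
= 0.11584

Final: 0.11584


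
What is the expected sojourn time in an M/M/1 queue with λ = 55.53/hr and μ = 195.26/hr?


W = 1/(μ−λ) = 1/(195.26 − 55.53) = 1/139.73 = 0.007157 hr

Final: 0.007157 hr


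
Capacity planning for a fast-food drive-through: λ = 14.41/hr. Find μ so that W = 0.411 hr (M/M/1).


W = 1/(μ−λ) ⇒ μ − λ = 1/W = 1/0.411 = 2.4331
μ = λ + 1/W = 14.41 + 2.4331 = 16.8431 per hr

Final: 16.8431 /hr


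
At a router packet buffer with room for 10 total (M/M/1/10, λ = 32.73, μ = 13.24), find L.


ρ = 32.73/13.24 = 2.4721
L = ρ[1 − (K+1)ρ^K + Kρ^(K+1)] / [(1−ρ)(1−ρ^(K+1))]
Numerator: 2.4721·(1 − 11·8522.758884 + 10·21068.723434) = 289076.814876
Denominator: (-1.4721)·(-21067.723434) = 31012.834571
L = 289076.814876/31012.834571 = 9.3212

Final: 9.3212


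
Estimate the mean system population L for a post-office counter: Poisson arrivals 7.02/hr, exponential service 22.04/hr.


ρ = λ/μ = 7.02/22.04 = 0.3185
L = ρ/(1−ρ) = 0.3185/(1 − 0.3185) = 0.3185/0.6815 = 0.4674

Final: 0.4674


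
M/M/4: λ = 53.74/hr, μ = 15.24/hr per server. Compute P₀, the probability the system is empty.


a = λ/μ = 53.74/15.24 = 3.5262; ρ = a/c = 0.8816
Σ_{k=0}^{3} a^k/k! (terms k=0..3) = 1.00000 + 3.52625 + 6.21721 + 7.30780 = 18.05126
Tail: a^4/(4!(1−ρ)) = 154.61470/(24·0.1184) = 54.39354
P₀ = 1/(18.05126 + 54.39354) = 1/72.44479 = 0.013804

Final: 0.013804


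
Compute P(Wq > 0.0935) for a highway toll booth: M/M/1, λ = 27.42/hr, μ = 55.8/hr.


ρ = 27.42/55.8 = 0.4914
P(Wq > t) = ρ·e^{−(μ−λ)t} = 0.4914·e^{−2.6535}
= 0.4914·0.070402 = 0.034596

Final: 0.034596


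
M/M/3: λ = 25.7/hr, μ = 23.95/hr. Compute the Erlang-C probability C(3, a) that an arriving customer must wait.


a = λ/μ = 1.0731; ρ = a/3 = 0.3577
P₀ = 0.336766 (from M/M/c formula)
C(c,a) = [a^c/(c!(1−ρ))]·P₀ = [1.23561/(6·0.6423)]·0.336766
= 0.32062·0.336766 = 0.107973

Final: 0.107973


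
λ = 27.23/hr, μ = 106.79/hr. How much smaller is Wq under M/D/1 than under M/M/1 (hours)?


ρ = 27.23/106.79 = 0.2550
Wq(M/M/1) = ρ/(μ−λ) = 0.2550/79.56 = 0.003205 hr
Wq(M/D/1) = ρ/(2(μ−λ)) = 0.001602 hr
Savings = 0.003205 − 0.001602 = 0.001602 hr

Final: 0.001602 hr


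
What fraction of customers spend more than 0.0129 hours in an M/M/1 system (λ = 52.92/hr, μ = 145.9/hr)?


W ~ Exponential(μ−λ) for M/M/1.
μ − λ = 145.9 − 52.92 = 92.9800
P(W > t) = e^{−(μ−λ)t} = e^{−1.1994} = 0.301362

Final: 0.301362


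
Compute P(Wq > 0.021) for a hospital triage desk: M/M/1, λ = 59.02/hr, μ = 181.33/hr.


ρ = 59.02/181.33 = 0.3255
P(Wq > t) = ρ·e^{−(μ−λ)t} = 0.3255·e^{−2.5685}
= 0.3255·0.076650 = 0.024948

Final: 0.024948


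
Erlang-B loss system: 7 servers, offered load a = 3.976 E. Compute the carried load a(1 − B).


B(7,3.976) = 0.061530 (Erlang-B)
Carried load = a(1 − B) = 3.976·(1 − 0.061530) = 3.976·0.938470 = 3.7314 E

Final: 3.7314 Erlangs


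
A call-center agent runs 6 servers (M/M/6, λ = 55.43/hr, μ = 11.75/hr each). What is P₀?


a = λ/μ = 55.43/11.75 = 4.7174; ρ = a/c = 0.7862
Σ_{k=0}^{5} a^k/k! (terms k=0..5) = 1.00000 + 4.71745 + 11.12715 + 17.49725 + 20.63559 + 19.46946 = 74.44689
Tail: a^6/(6!(1−ρ)) = 11021.53469/(720·0.2138) = 71.61194
P₀ = 1/(74.44689 + 71.61194) = 1/146.05883 = 0.006847

Final: 0.006847


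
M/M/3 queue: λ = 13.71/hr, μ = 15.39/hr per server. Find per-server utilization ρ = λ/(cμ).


ρ = λ/(cμ) = 13.71/(3·15.39) = 13.71/46.17 = 0.2969

Final: 0.2969


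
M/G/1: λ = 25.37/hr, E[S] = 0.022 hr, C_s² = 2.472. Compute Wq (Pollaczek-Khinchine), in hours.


ρ = λ·E[S] = 25.37·0.022 = 0.5581
E[S²] = E[S]²(1+C_s²) = 0.022²·(1+2.472) = 0.001680
Wq = λ·E[S²]/(2(1−ρ)) = 25.37·0.001680/(2·0.4419) = 0.04824 hr

Final: 0.04824 hr


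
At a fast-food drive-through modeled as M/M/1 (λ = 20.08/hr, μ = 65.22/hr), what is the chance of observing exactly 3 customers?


ρ = 20.08/65.22 = 0.3079
P_n = (1−ρ)·ρ^n = (1 − 0.3079)·0.3079^3 = 0.6921·0.029184 = 0.020199

Final: 0.020199


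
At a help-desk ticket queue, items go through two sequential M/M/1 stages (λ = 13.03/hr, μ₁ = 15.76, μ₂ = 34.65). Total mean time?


Each node sees arrival rate λ = 13.03/hr (tandem ⇒ throughput preserved).
W₁ = 1/(μ₁−λ) = 1/(15.76−13.03) = 0.36630 hr
W₂ = 1/(μ₂−λ) = 1/(34.65−13.03) = 0.04625 hr
W_total = W₁ + W₂ = 0.36630 + 0.04625 = 0.41255 hr

Final: 0.41255 hr


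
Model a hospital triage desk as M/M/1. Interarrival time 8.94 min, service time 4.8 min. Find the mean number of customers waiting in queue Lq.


λ = 60/8.94 = 6.7114 /hr
μ = 60/4.8 = 12.5000 /hr
ρ = λ/μ = 6.7114/12.5000 = 0.5369
Lq = ρ²/(1−ρ) = 0.2883/0.4631 = 0.6225

Final: 0.6225


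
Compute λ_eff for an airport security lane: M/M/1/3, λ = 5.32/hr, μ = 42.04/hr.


ρ = 0.1265; P_K = (1−ρ)ρ^3/(1−ρ^4) = 0.001771
λ_eff = λ(1 − P_K) = 5.32·(1 − 0.001771) = 5.32·0.998229 = 5.3106 /hr

Final: 5.3106 /hr


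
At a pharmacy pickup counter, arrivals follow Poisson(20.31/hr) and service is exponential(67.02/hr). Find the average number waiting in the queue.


ρ = 20.31/67.02 = 0.3030
Lq = ρ²/(1−ρ) = 0.09184/0.6970 = 0.1318

Final: 0.1318


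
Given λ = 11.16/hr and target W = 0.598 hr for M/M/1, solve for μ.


W = 1/(μ−λ) ⇒ μ − λ = 1/W = 1/0.598 = 1.6722
μ = λ + 1/W = 11.16 + 1.6722 = 12.8322 per hr

Final: 12.8322 /hr


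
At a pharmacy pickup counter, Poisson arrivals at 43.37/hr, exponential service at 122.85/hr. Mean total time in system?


W = 1/(μ−λ) = 1/(122.85 − 43.37) = 1/79.48 = 0.01258 hr

Final: 0.01258 hr


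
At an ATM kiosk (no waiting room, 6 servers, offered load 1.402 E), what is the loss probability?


B(c,a) = (a^c/c!) / Σ_{k=0}^{c} a^k/k!
a^6/6! = 0.010548
Σ terms (k=0..6): 1.00000 + 1.40200 + 0.98280 + 0.45930 + 0.16098 + 0.04514 + 0.01055 = 4.060769
B = 0.010548/4.060769 = 0.002597

Final: 0.002597


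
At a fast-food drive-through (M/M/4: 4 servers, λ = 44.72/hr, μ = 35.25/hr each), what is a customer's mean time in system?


a = 1.2687; ρ = 0.3172; P₀ = 0.279973
Lq = P₀·a^c·ρ/(c!(1−ρ)²) = 0.02056
Wq = Lq/λ = 0.02056/44.72 = 0.0004596 hr
W = Wq + 1/μ = 0.0004596 + 0.02837 = 0.02883 hr

Final: 0.02883 hr


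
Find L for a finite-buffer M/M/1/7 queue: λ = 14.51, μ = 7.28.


ρ = 14.51/7.28 = 1.9931
L = ρ[1 − (K+1)ρ^K + Kρ^(K+1)] / [(1−ρ)(1−ρ^(K+1))]
Numerator: 1.9931·(1 − 8·124.954595 + 7·249.050986) = 1484.325441
Denominator: (-0.9931)·(-248.050986) = 246.347339
L = 1484.325441/246.347339 = 6.0253

Final: 6.0253


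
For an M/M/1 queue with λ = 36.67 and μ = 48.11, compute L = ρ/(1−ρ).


ρ = λ/μ = 36.67/48.11 = 0.7622
L = ρ/(1−ρ) = 0.7622/(1 − 0.7622) = 0.7622/0.2378 = 3.2054

Final: 3.2054


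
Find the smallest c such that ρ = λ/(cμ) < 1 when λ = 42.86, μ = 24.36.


Stability requires cμ > λ ⇔ c > λ/μ.
λ/μ = 42.86/24.36 = 1.7594
Minimum integer c = ⌊1.7594⌋ + 1 = 2
Check: 2·24.36 = 48.72 > 42.86, while 1·24.36 = 24.36 ≤ 42.86

Final: 2 servers


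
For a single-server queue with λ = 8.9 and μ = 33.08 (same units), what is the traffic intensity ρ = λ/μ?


ρ = λ/μ = 8.9/33.08 = 0.2690

Final: 0.2690


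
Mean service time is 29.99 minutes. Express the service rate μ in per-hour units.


μ = 1/(service time) in consistent units.
1 hour = 60 min, so μ = 60/29.99 = 2.0007 per hour

Final: 2.0007 /hr


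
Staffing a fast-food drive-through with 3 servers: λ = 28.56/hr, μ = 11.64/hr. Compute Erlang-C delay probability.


a = λ/μ = 2.4536; ρ = a/3 = 0.8179
P₀ = 0.050048 (from M/M/c formula)
C(c,a) = [a^c/(c!(1−ρ))]·P₀ = [14.77120/(6·0.1821)]·0.050048
= 13.51704·0.050048 = 0.676503

Final: 0.676503


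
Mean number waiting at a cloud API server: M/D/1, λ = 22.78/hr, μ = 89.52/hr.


ρ = 22.78/89.52 = 0.2545
M/D/1: Lq = ρ²/(2(1−ρ)) = 0.06475/(2·0.7455) = 0.04343

Final: 0.04343


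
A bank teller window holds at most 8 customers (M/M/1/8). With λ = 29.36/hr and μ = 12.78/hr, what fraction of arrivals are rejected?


ρ = λ/μ = 29.36/12.78 = 2.2973
P_K = (1−ρ)ρ^K/(1−ρ^(K+1)) = (-1.2973·775.892546)/(1 − 1782.488665)
= -1006.596119/-1781.488665 = 0.565031

Final: 0.565031


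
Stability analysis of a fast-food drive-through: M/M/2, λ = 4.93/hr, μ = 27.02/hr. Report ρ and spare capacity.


Total capacity cμ = 2·27.02 = 54.04/hr
ρ = λ/(cμ) = 4.93/54.04 = 0.09123
Stable ⇔ ρ < 1: YES
Spare capacity = cμ − λ = 54.04 − 4.93 = 49.11/hr

Final: ρ = 0.09123; stable; margin = 49.11/hr


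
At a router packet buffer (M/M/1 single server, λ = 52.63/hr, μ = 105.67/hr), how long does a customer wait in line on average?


ρ = 52.63/105.67 = 0.4981
Wq = ρ/(μ−λ) = 0.4981/(105.67 − 52.63) = 0.4981/53.04 = 0.009390 hr

Final: 0.009390 hr


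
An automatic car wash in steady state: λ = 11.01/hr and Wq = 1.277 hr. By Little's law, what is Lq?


Lq = λWq = 11.01·1.277 = 14.0598

Final: 14.0598


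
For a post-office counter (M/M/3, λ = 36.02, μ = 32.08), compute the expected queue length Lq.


a = λ/μ = 1.1228; ρ = a/3 = 0.3743
P₀ = 0.319466
Lq = P₀·a^c·ρ / (c!·(1−ρ)²) = 0.319466·1.41556·0.3743/(6·0.39153)
= 0.07205

Final: 0.07205


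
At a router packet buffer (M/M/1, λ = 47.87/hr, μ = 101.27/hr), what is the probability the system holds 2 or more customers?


ρ = 47.87/101.27 = 0.4727
P(N ≥ n) = ρ^n = 0.4727^2 = 0.223442

Final: 0.223442


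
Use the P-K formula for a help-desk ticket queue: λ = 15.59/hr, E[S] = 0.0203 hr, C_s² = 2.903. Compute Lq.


ρ = λ·E[S] = 15.59·0.0203 = 0.3165
Lq = ρ²(1+C_s²)/(2(1−ρ)) = 0.1002·(1+2.903)/(2·0.6835)
= 0.1002·3.9030/1.3670 = 0.28596

Final: 0.28596


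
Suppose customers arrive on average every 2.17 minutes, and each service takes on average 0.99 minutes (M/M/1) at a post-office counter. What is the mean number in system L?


λ = 60/2.17 = 27.6498 /hr
μ = 60/0.99 = 60.6061 /hr
ρ = λ/μ = 27.6498/60.6061 = 0.4562
L = ρ/(1−ρ) = 0.4562/0.5438 = 0.8390

Final: 0.8390


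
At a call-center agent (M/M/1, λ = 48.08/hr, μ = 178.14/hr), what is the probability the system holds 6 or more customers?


ρ = 48.08/178.14 = 0.2699
P(N ≥ n) = ρ^n = 0.2699^6 = 0.0003866

Final: 0.0003866


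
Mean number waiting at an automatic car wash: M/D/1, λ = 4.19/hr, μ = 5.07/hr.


ρ = 4.19/5.07 = 0.8264
M/D/1: Lq = ρ²/(2(1−ρ)) = 0.6830/(2·0.1736) = 1.96747

Final: 1.96747


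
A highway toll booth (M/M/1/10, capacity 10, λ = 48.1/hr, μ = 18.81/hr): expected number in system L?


ρ = 48.1/18.81 = 2.5572
L = ρ[1 − (K+1)ρ^K + Kρ^(K+1)] / [(1−ρ)(1−ρ^(K+1))]
Numerator: 2.5572·(1 − 11·11955.364132 + 10·30571.664793) = 445477.708828
Denominator: (-1.5572)·(-30570.664793) = 47603.124497
L = 445477.708828/47603.124497 = 9.3582

Final: 9.3582


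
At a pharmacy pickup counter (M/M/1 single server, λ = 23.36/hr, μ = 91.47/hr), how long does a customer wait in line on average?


ρ = 23.36/91.47 = 0.2554
Wq = ρ/(μ−λ) = 0.2554/(91.47 − 23.36) = 0.2554/68.11 = 0.003750 hr

Final: 0.003750 hr


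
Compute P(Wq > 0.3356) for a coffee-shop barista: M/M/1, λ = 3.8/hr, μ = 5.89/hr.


ρ = 3.8/5.89 = 0.6452
P(Wq > t) = ρ·e^{−(μ−λ)t} = 0.6452·e^{−0.7014}
= 0.6452·0.495889 = 0.319928

Final: 0.319928


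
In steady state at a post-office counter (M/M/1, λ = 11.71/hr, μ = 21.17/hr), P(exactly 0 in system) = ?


ρ = 11.71/21.17 = 0.5531
P_n = (1−ρ)·ρ^n = (1 − 0.5531)·0.5531^0 = 0.4469·1.000000 = 0.446859

Final: 0.446859


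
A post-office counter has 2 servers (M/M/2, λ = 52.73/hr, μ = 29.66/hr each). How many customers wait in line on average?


a = λ/μ = 1.7778; ρ = a/2 = 0.8889
P₀ = 0.058813
Lq = P₀·a^c·ρ / (c!·(1−ρ)²) = 0.058813·3.16063·0.8889/(2·0.01234)
= 6.69430

Final: 6.69430


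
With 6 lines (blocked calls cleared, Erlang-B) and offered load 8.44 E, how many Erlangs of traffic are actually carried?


B(6,8.44) = 0.412985 (Erlang-B)
Carried load = a(1 − B) = 8.44·(1 − 0.412985) = 8.44·0.587015 = 4.9544 E

Final: 4.9544 Erlangs


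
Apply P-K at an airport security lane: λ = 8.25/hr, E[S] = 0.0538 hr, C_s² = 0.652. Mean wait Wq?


ρ = λ·E[S] = 8.25·0.0538 = 0.4439
E[S²] = E[S]²(1+C_s²) = 0.0538²·(1+0.652) = 0.004782
Wq = λ·E[S²]/(2(1−ρ)) = 8.25·0.004782/(2·0.5561) = 0.03547 hr

Final: 0.03547 hr


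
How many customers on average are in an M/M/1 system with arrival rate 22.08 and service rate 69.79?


ρ = λ/μ = 22.08/69.79 = 0.3164
L = ρ/(1−ρ) = 0.3164/(1 − 0.3164) = 0.3164/0.6836 = 0.4628

Final: 0.4628


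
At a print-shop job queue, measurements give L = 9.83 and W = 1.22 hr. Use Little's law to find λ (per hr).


λ = L/W = 9.83/1.22 = 8.0574 /hr

Final: 8.0574 /hr


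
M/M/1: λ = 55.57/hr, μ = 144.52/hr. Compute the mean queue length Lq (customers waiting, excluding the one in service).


ρ = 55.57/144.52 = 0.3845
Lq = ρ²/(1−ρ) = 0.1479/0.6155 = 0.2402

Final: 0.2402


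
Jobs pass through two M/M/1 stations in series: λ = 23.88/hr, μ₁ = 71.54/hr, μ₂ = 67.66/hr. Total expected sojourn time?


Each node sees arrival rate λ = 23.88/hr (tandem ⇒ throughput preserved).
W₁ = 1/(μ₁−λ) = 1/(71.54−23.88) = 0.02098 hr
W₂ = 1/(μ₂−λ) = 1/(67.66−23.88) = 0.02284 hr
W_total = W₁ + W₂ = 0.02098 + 0.02284 = 0.04382 hr

Final: 0.04382 hr


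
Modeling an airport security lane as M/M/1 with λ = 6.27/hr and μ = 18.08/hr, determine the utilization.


ρ = λ/μ = 6.27/18.08 = 0.3468

Final: 0.3468


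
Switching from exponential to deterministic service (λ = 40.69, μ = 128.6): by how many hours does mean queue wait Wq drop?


ρ = 40.69/128.6 = 0.3164
Wq(M/M/1) = ρ/(μ−λ) = 0.3164/87.91 = 0.003599 hr
Wq(M/D/1) = ρ/(2(μ−λ)) = 0.001800 hr
Savings = 0.003599 − 0.001800 = 0.001800 hr

Final: 0.001800 hr


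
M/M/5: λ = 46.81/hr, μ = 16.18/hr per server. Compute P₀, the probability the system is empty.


a = λ/μ = 46.81/16.18 = 2.8931; ρ = a/c = 0.5786
Σ_{k=0}^{4} a^k/k! (terms k=0..4) = 1.00000 + 2.89308 + 4.18495 + 4.03580 + 2.91897 = 15.03279
Tail: a^5/(5!(1−ρ)) = 202.67520/(120·0.4214) = 4.00812
P₀ = 1/(15.03279 + 4.00812) = 1/19.04091 = 0.052518

Final: 0.052518


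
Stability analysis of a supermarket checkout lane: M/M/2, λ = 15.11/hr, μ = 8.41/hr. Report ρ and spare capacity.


Total capacity cμ = 2·8.41 = 16.82/hr
ρ = λ/(cμ) = 15.11/16.82 = 0.8983
Stable ⇔ ρ < 1: YES
Spare capacity = cμ − λ = 16.82 − 15.11 = 1.71/hr

Final: ρ = 0.8983; stable; margin = 1.71/hr


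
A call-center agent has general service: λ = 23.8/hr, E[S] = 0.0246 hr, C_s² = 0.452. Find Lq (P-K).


ρ = λ·E[S] = 23.8·0.0246 = 0.5855
Lq = ρ²(1+C_s²)/(2(1−ρ)) = 0.3428·(1+0.452)/(2·0.4145)
= 0.3428·1.4520/0.8290 = 0.60036

Final: 0.60036


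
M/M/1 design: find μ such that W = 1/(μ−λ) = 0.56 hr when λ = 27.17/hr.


W = 1/(μ−λ) ⇒ μ − λ = 1/W = 1/0.56 = 1.7857
μ = λ + 1/W = 27.17 + 1.7857 = 28.9557 per hr

Final: 28.9557 /hr


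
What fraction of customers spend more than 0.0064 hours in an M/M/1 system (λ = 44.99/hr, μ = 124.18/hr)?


W ~ Exponential(μ−λ) for M/M/1.
μ − λ = 124.18 − 44.99 = 79.1900
P(W > t) = e^{−(μ−λ)t} = e^{−0.5068} = 0.602411

Final: 0.602411


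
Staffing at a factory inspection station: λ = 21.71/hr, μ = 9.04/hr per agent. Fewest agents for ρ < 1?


Stability requires cμ > λ ⇔ c > λ/μ.
λ/μ = 21.71/9.04 = 2.4015
Minimum integer c = ⌊2.4015⌋ + 1 = 3
Check: 3·9.04 = 27.12 > 21.71, while 2·9.04 = 18.08 ≤ 21.71

Final: 3 servers


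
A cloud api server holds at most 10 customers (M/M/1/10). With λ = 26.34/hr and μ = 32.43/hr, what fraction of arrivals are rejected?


ρ = λ/μ = 26.34/32.43 = 0.8122
P_K = (1−ρ)ρ^K/(1−ρ^(K+1)) = (0.1878·0.124936)/(1 − 0.101475)
= 0.023462/0.898525 = 0.026111

Final: 0.026111


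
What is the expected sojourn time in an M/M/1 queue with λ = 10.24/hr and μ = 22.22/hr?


W = 1/(μ−λ) = 1/(22.22 − 10.24) = 1/11.98 = 0.08347 hr

Final: 0.08347 hr


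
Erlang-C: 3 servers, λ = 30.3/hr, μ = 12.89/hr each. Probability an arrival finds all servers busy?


a = λ/μ = 2.3507; ρ = a/3 = 0.7836
P₀ = 0.062054 (from M/M/c formula)
C(c,a) = [a^c/(c!(1−ρ))]·P₀ = [12.98880/(6·0.2164)]·0.062054
= 10.00153·0.062054 = 0.620635

Final: 0.620635


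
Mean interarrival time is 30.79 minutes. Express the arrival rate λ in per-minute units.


λ = 1/(interarrival time) in consistent units.
1 minute = 1 min, so λ = 1/30.79 = 0.03248 per minute

Final: 0.03248 /min


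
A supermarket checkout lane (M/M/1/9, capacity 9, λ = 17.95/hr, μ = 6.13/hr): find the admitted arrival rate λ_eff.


ρ = 2.9282; P_K = (1−ρ)ρ^9/(1−ρ^10) = 0.658510
λ_eff = λ(1 − P_K) = 17.95·(1 − 0.658510) = 17.95·0.341490 = 6.1297 /hr

Final: 6.1297 /hr


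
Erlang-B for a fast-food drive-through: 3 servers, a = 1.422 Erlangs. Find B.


B(c,a) = (a^c/c!) / Σ_{k=0}^{c} a^k/k!
a^3/3! = 0.479234
Σ terms (k=0..3): 1.00000 + 1.42200 + 1.01104 + 0.47923 = 3.912276
B = 0.479234/3.912276 = 0.122495

Final: 0.122495


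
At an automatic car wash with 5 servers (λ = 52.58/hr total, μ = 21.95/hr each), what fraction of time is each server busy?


ρ = λ/(cμ) = 52.58/(5·21.95) = 52.58/109.75 = 0.4791

Final: 0.4791


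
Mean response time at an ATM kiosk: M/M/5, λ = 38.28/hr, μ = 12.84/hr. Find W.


a = 2.9813; ρ = 0.5963; P₀ = 0.047631
Lq = P₀·a^c·ρ/(c!(1−ρ)²) = 0.34196
Wq = Lq/λ = 0.34196/38.28 = 0.008933 hr
W = Wq + 1/μ = 0.008933 + 0.07788 = 0.08681 hr

Final: 0.08681 hr


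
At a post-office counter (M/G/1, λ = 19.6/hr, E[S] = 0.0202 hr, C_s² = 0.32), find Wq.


ρ = λ·E[S] = 19.6·0.0202 = 0.3959
E[S²] = E[S]²(1+C_s²) = 0.0202²·(1+0.32) = 0.0005386
Wq = λ·E[S²]/(2(1−ρ)) = 19.6·0.0005386/(2·0.6041) = 0.008738 hr

Final: 0.008738 hr


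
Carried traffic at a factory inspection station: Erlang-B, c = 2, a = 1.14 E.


B(2,1.14) = 0.232920 (Erlang-B)
Carried load = a(1 − B) = 1.14·(1 − 0.232920) = 1.14·0.767080 = 0.8745 E

Final: 0.8745 Erlangs


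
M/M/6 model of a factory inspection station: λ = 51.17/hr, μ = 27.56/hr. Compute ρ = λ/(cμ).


ρ = λ/(cμ) = 51.17/(6·27.56) = 51.17/165.36 = 0.3094

Final: 0.3094


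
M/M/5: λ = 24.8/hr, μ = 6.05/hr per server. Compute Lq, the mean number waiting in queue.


a = λ/μ = 4.0992; ρ = a/5 = 0.8198
P₀ = 0.011077
Lq = P₀·a^c·ρ / (c!·(1−ρ)²) = 0.011077·1157.39481·0.8198/(120·0.03246)
= 2.69834

Final: 2.69834


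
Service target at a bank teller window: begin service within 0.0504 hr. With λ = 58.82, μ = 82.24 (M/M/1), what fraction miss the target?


ρ = 58.82/82.24 = 0.7152
P(Wq > t) = ρ·e^{−(μ−λ)t} = 0.7152·e^{−1.1804}
= 0.7152·0.307166 = 0.219692

Final: 0.219692


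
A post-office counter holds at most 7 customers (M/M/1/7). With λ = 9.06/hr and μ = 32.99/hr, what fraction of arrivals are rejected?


ρ = λ/μ = 9.06/32.99 = 0.2746
P_K = (1−ρ)ρ^K/(1−ρ^(K+1)) = (0.7254·0.0001178)/(1 − 0.00003236)
= 0.00008546/0.999968 = 0.00008547

Final: 0.00008547


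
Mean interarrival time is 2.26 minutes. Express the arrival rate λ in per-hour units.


λ = 1/(interarrival time) in consistent units.
1 hour = 60 min, so λ = 60/2.26 = 26.5487 per hour

Final: 26.5487 /hr


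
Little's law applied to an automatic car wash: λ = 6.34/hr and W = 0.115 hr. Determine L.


L = λW = 6.34·0.115 = 0.7291

Final: 0.7291


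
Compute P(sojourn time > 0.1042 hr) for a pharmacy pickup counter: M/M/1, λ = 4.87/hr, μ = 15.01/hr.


W ~ Exponential(μ−λ) for M/M/1.
μ − λ = 15.01 − 4.87 = 10.1400
P(W > t) = e^{−(μ−λ)t} = e^{−1.0566} = 0.347640

Final: 0.347640


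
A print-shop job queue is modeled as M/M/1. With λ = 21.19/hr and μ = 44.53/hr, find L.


ρ = λ/μ = 21.19/44.53 = 0.4759
L = ρ/(1−ρ) = 0.4759/(1 − 0.4759) = 0.4759/0.5241 = 0.9079

Final: 0.9079


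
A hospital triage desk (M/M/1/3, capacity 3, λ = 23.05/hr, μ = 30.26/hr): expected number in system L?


ρ = 23.05/30.26 = 0.7617
L = ρ[1 − (K+1)ρ^K + Kρ^(K+1)] / [(1−ρ)(1−ρ^(K+1))]
Numerator: 0.7617·(1 − 4·0.441983 + 3·0.336673) = 0.184403
Denominator: (0.2383)·(0.663327) = 0.158050
L = 0.184403/0.158050 = 1.1667

Final: 1.1667


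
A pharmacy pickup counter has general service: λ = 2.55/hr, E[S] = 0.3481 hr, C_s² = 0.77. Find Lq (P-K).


ρ = λ·E[S] = 2.55·0.3481 = 0.8877
Lq = ρ²(1+C_s²)/(2(1−ρ)) = 0.7879·(1+0.77)/(2·0.1123)
= 0.7879·1.7700/0.2247 = 6.20695

Final: 6.20695


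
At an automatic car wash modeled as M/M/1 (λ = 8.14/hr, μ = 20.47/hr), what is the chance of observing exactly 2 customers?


ρ = 8.14/20.47 = 0.3977
P_n = (1−ρ)·ρ^n = (1 − 0.3977)·0.3977^2 = 0.6023·0.158130 = 0.095249

Final: 0.095249


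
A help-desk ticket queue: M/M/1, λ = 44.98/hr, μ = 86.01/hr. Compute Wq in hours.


ρ = 44.98/86.01 = 0.5230
Wq = ρ/(μ−λ) = 0.5230/(86.01 − 44.98) = 0.5230/41.03 = 0.01275 hr

Final: 0.01275 hr


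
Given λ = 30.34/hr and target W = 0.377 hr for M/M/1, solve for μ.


W = 1/(μ−λ) ⇒ μ − λ = 1/W = 1/0.377 = 2.6525
μ = λ + 1/W = 30.34 + 2.6525 = 32.9925 per hr

Final: 32.9925 /hr


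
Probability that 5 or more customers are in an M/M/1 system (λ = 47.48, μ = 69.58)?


ρ = 47.48/69.58 = 0.6824
P(N ≥ n) = ρ^n = 0.6824^5 = 0.147956

Final: 0.147956


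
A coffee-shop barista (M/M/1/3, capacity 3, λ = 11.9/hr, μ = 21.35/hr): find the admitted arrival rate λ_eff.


ρ = 0.5574; P_K = (1−ρ)ρ^3/(1−ρ^4) = 0.084832
λ_eff = λ(1 − P_K) = 11.9·(1 − 0.084832) = 11.9·0.915168 = 10.8905 /hr

Final: 10.8905 /hr


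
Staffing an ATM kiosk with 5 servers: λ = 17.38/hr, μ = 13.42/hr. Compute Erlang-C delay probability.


a = λ/μ = 1.2951; ρ = a/5 = 0.2590
P₀ = 0.273679 (from M/M/c formula)
C(c,a) = [a^c/(c!(1−ρ))]·P₀ = [3.64323/(120·0.7410)]·0.273679
= 0.04097·0.273679 = 0.011213

Final: 0.011213


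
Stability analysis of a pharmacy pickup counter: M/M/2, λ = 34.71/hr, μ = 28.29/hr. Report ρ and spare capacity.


Total capacity cμ = 2·28.29 = 56.58/hr
ρ = λ/(cμ) = 34.71/56.58 = 0.6135
Stable ⇔ ρ < 1: YES
Spare capacity = cμ − λ = 56.58 − 34.71 = 21.87/hr

Final: ρ = 0.6135; stable; margin = 21.87/hr


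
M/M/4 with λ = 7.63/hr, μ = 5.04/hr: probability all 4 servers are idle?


a = λ/μ = 7.63/5.04 = 1.5139; ρ = a/c = 0.3785
Σ_{k=0}^{3} a^k/k! (terms k=0..3) = 1.00000 + 1.51389 + 1.14593 + 0.57827 = 4.23809
Tail: a^4/(4!(1−ρ)) = 5.25262/(24·0.6215) = 0.35213
P₀ = 1/(4.23809 + 0.35213) = 1/4.59022 = 0.217854

Final: 0.217854


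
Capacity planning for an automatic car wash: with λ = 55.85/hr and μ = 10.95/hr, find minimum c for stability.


Stability requires cμ > λ ⇔ c > λ/μ.
λ/μ = 55.85/10.95 = 5.1005
Minimum integer c = ⌊5.1005⌋ + 1 = 6
Check: 6·10.95 = 65.70 > 55.85, while 5·10.95 = 54.75 ≤ 55.85

Final: 6 servers


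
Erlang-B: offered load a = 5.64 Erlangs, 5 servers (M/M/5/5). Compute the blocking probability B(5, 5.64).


B(c,a) = (a^c/c!) / Σ_{k=0}^{c} a^k/k!
a^5/5! = 47.556981
Σ terms (k=0..5): 1.00000 + 5.64000 + 15.90480 + 29.90102 + 42.16044 + 47.55698 = 142.163248
B = 47.556981/142.163248 = 0.334524

Final: 0.334524


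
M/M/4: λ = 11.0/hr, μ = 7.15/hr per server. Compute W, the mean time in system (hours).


a = 1.5385; ρ = 0.3846; P₀ = 0.212401
Lq = P₀·a^c·ρ/(c!(1−ρ)²) = 0.05035
Wq = Lq/λ = 0.05035/11.0 = 0.004578 hr
W = Wq + 1/μ = 0.004578 + 0.13986 = 0.14444 hr

Final: 0.14444 hr


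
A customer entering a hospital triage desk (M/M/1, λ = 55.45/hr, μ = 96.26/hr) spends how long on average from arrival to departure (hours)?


W = 1/(μ−λ) = 1/(96.26 − 55.45) = 1/40.81 = 0.02450 hr

Final: 0.02450 hr


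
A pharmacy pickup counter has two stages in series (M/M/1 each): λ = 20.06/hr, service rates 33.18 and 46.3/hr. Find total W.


Each node sees arrival rate λ = 20.06/hr (tandem ⇒ throughput preserved).
W₁ = 1/(μ₁−λ) = 1/(33.18−20.06) = 0.07622 hr
W₂ = 1/(μ₂−λ) = 1/(46.3−20.06) = 0.03811 hr
W_total = W₁ + W₂ = 0.07622 + 0.03811 = 0.11433 hr

Final: 0.11433 hr


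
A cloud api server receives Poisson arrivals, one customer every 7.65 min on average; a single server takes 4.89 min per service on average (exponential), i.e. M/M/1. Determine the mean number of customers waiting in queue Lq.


λ = 60/7.65 = 7.8431 /hr
μ = 60/4.89 = 12.2699 /hr
ρ = λ/μ = 7.8431/12.2699 = 0.6392
Lq = ρ²/(1−ρ) = 0.4086/0.3608 = 1.1325

Final: 1.1325


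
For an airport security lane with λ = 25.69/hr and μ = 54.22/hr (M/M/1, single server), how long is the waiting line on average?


ρ = 25.69/54.22 = 0.4738
Lq = ρ²/(1−ρ) = 0.2245/0.5262 = 0.4266

Final: 0.4266


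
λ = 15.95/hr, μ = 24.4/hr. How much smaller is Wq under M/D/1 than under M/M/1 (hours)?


ρ = 15.95/24.4 = 0.6537
Wq(M/M/1) = ρ/(μ−λ) = 0.6537/8.45 = 0.07736 hr
Wq(M/D/1) = ρ/(2(μ−λ)) = 0.03868 hr
Savings = 0.07736 − 0.03868 = 0.03868 hr

Final: 0.03868 hr


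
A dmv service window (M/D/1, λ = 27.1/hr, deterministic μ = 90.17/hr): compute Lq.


ρ = 27.1/90.17 = 0.3005
M/D/1: Lq = ρ²/(2(1−ρ)) = 0.09033/(2·0.6995) = 0.06457

Final: 0.06457


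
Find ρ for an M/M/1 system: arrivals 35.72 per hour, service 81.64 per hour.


ρ = λ/μ = 35.72/81.64 = 0.4375

Final: 0.4375


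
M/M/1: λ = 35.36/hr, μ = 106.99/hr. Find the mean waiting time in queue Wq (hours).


ρ = 35.36/106.99 = 0.3305
Wq = ρ/(μ−λ) = 0.3305/(106.99 − 35.36) = 0.3305/71.63 = 0.004614 hr

Final: 0.004614 hr


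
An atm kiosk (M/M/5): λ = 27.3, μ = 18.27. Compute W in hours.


a = 1.4943; ρ = 0.2989; P₀ = 0.224066
Lq = P₀·a^c·ρ/(c!(1−ρ)²) = 0.008456
Wq = Lq/λ = 0.008456/27.3 = 0.0003097 hr
W = Wq + 1/μ = 0.0003097 + 0.05473 = 0.05504 hr

Final: 0.05504 hr


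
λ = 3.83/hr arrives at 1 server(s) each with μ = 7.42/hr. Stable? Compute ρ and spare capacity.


Total capacity cμ = 1·7.42 = 7.42/hr
ρ = λ/(cμ) = 3.83/7.42 = 0.5162
Stable ⇔ ρ < 1: YES
Spare capacity = cμ − λ = 7.42 − 3.83 = 3.59/hr

Final: ρ = 0.5162; stable; margin = 3.59/hr


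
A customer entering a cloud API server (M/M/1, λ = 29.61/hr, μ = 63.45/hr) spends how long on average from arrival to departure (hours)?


W = 1/(μ−λ) = 1/(63.45 − 29.61) = 1/33.84 = 0.02955 hr

Final: 0.02955 hr


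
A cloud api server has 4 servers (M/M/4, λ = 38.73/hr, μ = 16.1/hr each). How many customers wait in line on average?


a = λ/μ = 2.4056; ρ = a/4 = 0.6014
P₀ = 0.082510
Lq = P₀·a^c·ρ / (c!·(1−ρ)²) = 0.082510·33.48779·0.6014/(24·0.15888)
= 0.43578

Final: 0.43578


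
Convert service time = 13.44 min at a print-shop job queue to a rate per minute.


μ = 1/(service time) in consistent units.
1 minute = 1 min, so μ = 1/13.44 = 0.07440 per minute

Final: 0.07440 /min


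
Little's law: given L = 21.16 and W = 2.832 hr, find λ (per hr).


λ = L/W = 21.16/2.832 = 7.4718 /hr

Final: 7.4718 /hr


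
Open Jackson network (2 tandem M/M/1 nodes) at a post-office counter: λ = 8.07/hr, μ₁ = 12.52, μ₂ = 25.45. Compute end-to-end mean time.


Each node sees arrival rate λ = 8.07/hr (tandem ⇒ throughput preserved).
W₁ = 1/(μ₁−λ) = 1/(12.52−8.07) = 0.22472 hr
W₂ = 1/(μ₂−λ) = 1/(25.45−8.07) = 0.05754 hr
W_total = W₁ + W₂ = 0.22472 + 0.05754 = 0.28226 hr

Final: 0.28226 hr


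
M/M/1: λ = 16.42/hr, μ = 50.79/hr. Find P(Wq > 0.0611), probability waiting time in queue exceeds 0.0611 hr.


ρ = 16.42/50.79 = 0.3233
P(Wq > t) = ρ·e^{−(μ−λ)t} = 0.3233·e^{−2.1000}
= 0.3233·0.122456 = 0.039589

Final: 0.039589


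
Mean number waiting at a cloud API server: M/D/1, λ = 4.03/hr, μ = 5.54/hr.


ρ = 4.03/5.54 = 0.7274
M/D/1: Lq = ρ²/(2(1−ρ)) = 0.5292/(2·0.2726) = 0.97072

Final: 0.97072


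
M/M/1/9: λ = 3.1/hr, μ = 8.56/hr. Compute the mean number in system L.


ρ = 3.1/8.56 = 0.3621
L = ρ[1 − (K+1)ρ^K + Kρ^(K+1)] / [(1−ρ)(1−ρ^(K+1))]
Numerator: 0.3621·(1 − 10·0.0001071 + 9·0.00003880) = 0.361888
Denominator: (0.6379)·(0.999961) = 0.637826
L = 0.361888/0.637826 = 0.5674

Final: 0.5674


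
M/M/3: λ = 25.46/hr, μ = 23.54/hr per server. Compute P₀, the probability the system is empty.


a = λ/μ = 25.46/23.54 = 1.0816; ρ = a/c = 0.3605
Σ_{k=0}^{2} a^k/k! (terms k=0..2) = 1.00000 + 1.08156 + 0.58489 = 2.66645
Tail: a^3/(3!(1−ρ)) = 1.26519/(6·0.6395) = 0.32975
P₀ = 1/(2.66645 + 0.32975) = 1/2.99620 = 0.333756

Final: 0.333756


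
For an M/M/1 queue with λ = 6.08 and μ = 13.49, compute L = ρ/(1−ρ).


ρ = λ/μ = 6.08/13.49 = 0.4507
L = ρ/(1−ρ) = 0.4507/(1 − 0.4507) = 0.4507/0.5493 = 0.8205

Final: 0.8205


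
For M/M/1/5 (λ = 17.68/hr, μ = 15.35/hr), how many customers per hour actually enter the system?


ρ = 1.1518; P_K = (1−ρ)ρ^5/(1−ρ^6) = 0.230522
λ_eff = λ(1 − P_K) = 17.68·(1 − 0.230522) = 17.68·0.769478 = 13.6044 /hr

Final: 13.6044 /hr


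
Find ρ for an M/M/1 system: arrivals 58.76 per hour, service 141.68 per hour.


ρ = λ/μ = 58.76/141.68 = 0.4147

Final: 0.4147


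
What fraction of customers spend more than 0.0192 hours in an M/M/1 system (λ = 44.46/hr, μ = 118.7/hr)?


W ~ Exponential(μ−λ) for M/M/1.
μ − λ = 118.7 − 44.46 = 74.2400
P(W > t) = e^{−(μ−λ)t} = e^{−1.4254} = 0.240410

Final: 0.240410


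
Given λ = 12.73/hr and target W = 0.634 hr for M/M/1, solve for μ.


W = 1/(μ−λ) ⇒ μ − λ = 1/W = 1/0.634 = 1.5773
μ = λ + 1/W = 12.73 + 1.5773 = 14.3073 per hr

Final: 14.3073 /hr


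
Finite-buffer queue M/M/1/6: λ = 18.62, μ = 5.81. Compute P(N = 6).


ρ = λ/μ = 18.62/5.81 = 3.2048
P_K = (1−ρ)ρ^K/(1−ρ^(K+1)) = (-2.2048·1083.480914)/(1 − 3472.360520)
= -2388.879606/-3471.360520 = 0.688168

Final: 0.688168


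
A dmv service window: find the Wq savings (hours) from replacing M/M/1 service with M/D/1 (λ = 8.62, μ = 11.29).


ρ = 8.62/11.29 = 0.7635
Wq(M/M/1) = ρ/(μ−λ) = 0.7635/2.67 = 0.28596 hr
Wq(M/D/1) = ρ/(2(μ−λ)) = 0.14298 hr
Savings = 0.28596 − 0.14298 = 0.14298 hr

Final: 0.14298 hr


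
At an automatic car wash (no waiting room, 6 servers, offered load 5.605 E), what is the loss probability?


B(c,a) = (a^c/c!) / Σ_{k=0}^{c} a^k/k!
a^6/6! = 43.064678
Σ terms (k=0..6): 1.00000 + 5.60500 + 15.70801 + 29.34780 + 41.12361 + 46.09957 + 43.06468 = 181.948670
B = 43.064678/181.948670 = 0.236686

Final: 0.236686


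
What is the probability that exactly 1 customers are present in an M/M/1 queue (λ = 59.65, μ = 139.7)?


ρ = 59.65/139.7 = 0.4270
P_n = (1−ρ)·ρ^n = (1 − 0.4270)·0.4270^1 = 0.5730·0.426986 = 0.244669

Final: 0.244669


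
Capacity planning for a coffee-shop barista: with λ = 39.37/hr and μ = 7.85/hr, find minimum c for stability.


Stability requires cμ > λ ⇔ c > λ/μ.
λ/μ = 39.37/7.85 = 5.0153
Minimum integer c = ⌊5.0153⌋ + 1 = 6
Check: 6·7.85 = 47.10 > 39.37, while 5·7.85 = 39.25 ≤ 39.37

Final: 6 servers


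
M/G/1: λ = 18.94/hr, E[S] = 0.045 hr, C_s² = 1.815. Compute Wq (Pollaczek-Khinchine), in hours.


ρ = λ·E[S] = 18.94·0.045 = 0.8523
E[S²] = E[S]²(1+C_s²) = 0.045²·(1+1.815) = 0.005700
Wq = λ·E[S²]/(2(1−ρ)) = 18.94·0.005700/(2·0.1477) = 0.36549 hr

Final: 0.36549 hr


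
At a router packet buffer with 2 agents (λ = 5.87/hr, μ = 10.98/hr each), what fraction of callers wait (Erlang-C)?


a = λ/μ = 0.5346; ρ = a/2 = 0.2673
P₀ = 0.578153 (from M/M/c formula)
C(c,a) = [a^c/(c!(1−ρ))]·P₀ = [0.28581/(2·0.7327)]·0.578153
= 0.19504·0.578153 = 0.112761

Final: 0.112761


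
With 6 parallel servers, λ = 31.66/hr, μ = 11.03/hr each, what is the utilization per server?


ρ = λ/(cμ) = 31.66/(6·11.03) = 31.66/66.18 = 0.4784

Final: 0.4784


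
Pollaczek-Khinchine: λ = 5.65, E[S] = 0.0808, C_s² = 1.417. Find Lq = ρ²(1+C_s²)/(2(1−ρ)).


ρ = λ·E[S] = 5.65·0.0808 = 0.4565
Lq = ρ²(1+C_s²)/(2(1−ρ)) = 0.2084·(1+1.417)/(2·0.5435)
= 0.2084·2.4170/1.0870 = 0.46343

Final: 0.46343


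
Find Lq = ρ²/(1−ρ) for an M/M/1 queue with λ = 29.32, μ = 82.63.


ρ = 29.32/82.63 = 0.3548
Lq = ρ²/(1−ρ) = 0.1259/0.6452 = 0.1952

Final: 0.1952


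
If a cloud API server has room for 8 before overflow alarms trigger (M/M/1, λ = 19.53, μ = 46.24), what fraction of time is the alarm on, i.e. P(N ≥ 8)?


ρ = 19.53/46.24 = 0.4224
P(N ≥ n) = ρ^n = 0.4224^8 = 0.001013

Final: 0.001013


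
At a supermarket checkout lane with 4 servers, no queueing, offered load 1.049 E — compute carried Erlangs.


B(4,1.049) = 0.017753 (Erlang-B)
Carried load = a(1 − B) = 1.049·(1 − 0.017753) = 1.049·0.982247 = 1.0304 E

Final: 1.0304 Erlangs


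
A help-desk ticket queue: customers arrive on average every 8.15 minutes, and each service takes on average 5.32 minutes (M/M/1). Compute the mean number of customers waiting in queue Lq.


λ = 60/8.15 = 7.3620 /hr
μ = 60/5.32 = 11.2782 /hr
ρ = λ/μ = 7.3620/11.2782 = 0.6528
Lq = ρ²/(1−ρ) = 0.4261/0.3472 = 1.2271

Final: 1.2271
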